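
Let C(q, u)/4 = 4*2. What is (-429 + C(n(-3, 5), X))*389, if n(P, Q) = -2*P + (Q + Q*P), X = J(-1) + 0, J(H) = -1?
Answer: -154433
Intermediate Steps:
X = -1 (X = -1 + 0 = -1)
n(P, Q) = Q - 2*P + P*Q (n(P, Q) = -2*P + (Q + P*Q) = Q - 2*P + P*Q)
C(q, u) = 32 (C(q, u) = 4*(4*2) = 4*8 = 32)
(-429 + C(n(-3, 5), X))*389 = (-429 + 32)*389 = -397*389 = -154433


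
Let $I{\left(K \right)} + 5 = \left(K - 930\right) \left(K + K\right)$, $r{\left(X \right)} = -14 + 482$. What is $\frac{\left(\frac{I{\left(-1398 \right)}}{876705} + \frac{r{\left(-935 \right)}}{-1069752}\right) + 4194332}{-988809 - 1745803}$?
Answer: $- \frac{327807523641926383}{213722900607905160} \approx -1.5338$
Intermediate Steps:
$r{\left(X \right)} = 468$
$I{\left(K \right)} = -5 + 2 K \left(-930 + K\right)$ ($I{\left(K \right)} = -5 + \left(K - 930\right) \left(K + K\right) = -5 + \left(-930 + K\right) 2 K = -5 + 2 K \left(-930 + K\right)$)
$\frac{\left(\frac{I{\left(-1398 \right)}}{876705} + \frac{r{\left(-935 \right)}}{-1069752}\right) + 4194332}{-988809 - 1745803} = \frac{\left(\frac{-5 - -2600280 + 2 \left(-1398\right)^{2}}{876705} + \frac{468}{-1069752}\right) + 4194332}{-988809 - 1745803} = \frac{\left(\left(-5 + 2600280 + 2 \cdot 1954404\right) \frac{1}{876705} + 468 \left(- \frac{1}{1069752}\right)\right) + 4194332}{-2734612} = \left(\left(\left(-5 + 2600280 + 3908808\right) \frac{1}{876705} - \frac{39}{89146}\right) + 4194332\right) \left(- \frac{1}{2734612}\right) = \left(\left(6509083 \cdot \frac{1}{876705} - \frac{39}{89146}\right) + 4194332\right) \left(- \frac{1}{2734612}\right) = \left(\left(\frac{6509083}{876705} - \frac{39}{89146}\right) + 4194332\right) \left(- \frac{1}{2734612}\right) = \left(\frac{580224521623}{78154743930} + 4194332\right) \left(- \frac{1}{2734612}\right) = \frac{327807523641926383}{78154743930} \left(- \frac{1}{2734612}\right) = - \frac{327807523641926383}{213722900607905160}$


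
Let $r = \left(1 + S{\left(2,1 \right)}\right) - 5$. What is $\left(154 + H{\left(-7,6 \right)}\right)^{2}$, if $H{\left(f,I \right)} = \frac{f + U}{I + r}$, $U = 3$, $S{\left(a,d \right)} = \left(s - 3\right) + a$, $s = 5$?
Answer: $\frac{211600}{9} \approx 23511.0$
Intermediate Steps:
$S{\left(a,d \right)} = 2 + a$ ($S{\left(a,d \right)} = \left(5 - 3\right) + a = 2 + a$)
$r = 0$ ($r = \left(1 + \left(2 + 2\right)\right) - 5 = \left(1 + 4\right) - 5 = 5 - 5 = 0$)
$H{\left(f,I \right)} = \frac{3 + f}{I}$ ($H{\left(f,I \right)} = \frac{f + 3}{I + 0} = \frac{3 + f}{I}$)
$\left(154 + H{\left(-7,6 \right)}\right)^{2} = \left(154 + \frac{3 - 7}{6}\right)^{2} = \left(154 + \frac{1}{6} \left(-4\right)\right)^{2} = \left(154 - \frac{2}{3}\right)^{2} = \left(\frac{460}{3}\right)^{2} = \frac{211600}{9}$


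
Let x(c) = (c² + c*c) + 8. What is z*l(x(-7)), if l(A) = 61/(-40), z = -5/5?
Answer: 61/40 ≈ 1.5250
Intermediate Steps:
z = -1 (z = -5*⅕ = -1)
x(c) = 8 + 2*c² (x(c) = (c² + c²) + 8 = 2*c² + 8 = 8 + 2*c²)
l(A) = -61/40 (l(A) = 61*(-1/40) = -61/40)
z*l(x(-7)) = -1*(-61/40) = 61/40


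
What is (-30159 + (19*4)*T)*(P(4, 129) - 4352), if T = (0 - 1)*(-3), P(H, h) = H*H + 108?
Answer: 126548268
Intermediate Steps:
P(H, h) = 108 + H² (P(H, h) = H² + 108 = 108 + H²)
T = 3 (T = -1*(-3) = 3)
(-30159 + (19*4)*T)*(P(4, 129) - 4352) = (-30159 + (19*4)*3)*((108 + 4²) - 4352) = (-30159 + 76*3)*((108 + 16) - 4352) = (-30159 + 228)*(124 - 4352) = -29931*(-4228) = 126548268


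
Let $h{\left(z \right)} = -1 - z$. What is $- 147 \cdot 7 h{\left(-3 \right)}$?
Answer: $-2058$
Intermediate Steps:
$- 147 \cdot 7 h{\left(-3 \right)} = - 147 \cdot 7 \left(-1 - -3\right) = - 147 \cdot 7 \left(-1 + 3\right) = - 147 \cdot 7 \cdot 2 = \left(-147\right) 14 = -2058$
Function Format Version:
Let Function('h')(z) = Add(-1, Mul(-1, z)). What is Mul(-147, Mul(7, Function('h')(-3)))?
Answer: -2058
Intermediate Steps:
Mul(-147, Mul(7, Function('h')(-3))) = Mul(-147, Mul(7, Add(-1, Mul(-1, -3)))) = Mul(-147, Mul(7, Add(-1, 3))) = Mul(-147, Mul(7, 2)) = Mul(-147, 14) = -2058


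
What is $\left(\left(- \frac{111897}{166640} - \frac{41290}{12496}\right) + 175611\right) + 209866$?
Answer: $\frac{50167710538773}{130145840} \approx 3.8547 \cdot 10^{5}$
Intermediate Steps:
$\left(\left(- \frac{111897}{166640} - \frac{41290}{12496}\right) + 175611\right) + 209866 = \left(\left(\left(-111897\right) \frac{1}{166640} - \frac{20645}{6248}\right) + 175611\right) + 209866 = \left(\left(- \frac{111897}{166640} - \frac{20645}{6248}\right) + 175611\right) + 209866 = \left(- \frac{517426907}{130145840} + 175611\right) + 209866 = \frac{22854523681333}{130145840} + 209866 = \frac{50167710538773}{130145840}$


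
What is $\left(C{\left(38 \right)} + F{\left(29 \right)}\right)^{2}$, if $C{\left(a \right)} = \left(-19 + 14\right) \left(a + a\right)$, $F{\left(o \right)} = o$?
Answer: $123201$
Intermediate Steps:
$C{\left(a \right)} = - 10 a$ ($C{\left(a \right)} = - 5 \cdot 2 a = - 10 a$)
$\left(C{\left(38 \right)} + F{\left(29 \right)}\right)^{2} = \left(\left(-10\right) 38 + 29\right)^{2} = \left(-380 + 29\right)^{2} = \left(-351\right)^{2} = 123201$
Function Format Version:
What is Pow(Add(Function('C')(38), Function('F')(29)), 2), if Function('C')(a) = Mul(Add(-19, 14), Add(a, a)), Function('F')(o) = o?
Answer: 123201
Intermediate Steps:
Function('C')(a) = Mul(-10, a) (Function('C')(a) = Mul(-5, Mul(2, a)) = Mul(-10, a))
Pow(Add(Function('C')(38), Function('F')(29)), 2) = Pow(Add(Mul(-10, 38), 29), 2) = Pow(Add(-380, 29), 2) = Pow(-351, 2) = 123201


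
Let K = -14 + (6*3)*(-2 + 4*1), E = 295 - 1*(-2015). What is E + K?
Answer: 2332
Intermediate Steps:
E = 2310 (E = 295 + 2015 = 2310)
K = 22 (K = -14 + 18*(-2 + 4) = -14 + 18*2 = -14 + 36 = 22)
E + K = 2310 + 22 = 2332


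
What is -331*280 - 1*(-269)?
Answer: -92411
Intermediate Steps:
-331*280 - 1*(-269) = -92680 + 269 = -92411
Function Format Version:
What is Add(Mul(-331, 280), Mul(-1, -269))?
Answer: -92411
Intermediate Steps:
Add(Mul(-331, 280), Mul(-1, -269)) = Add(-92680, 269) = -92411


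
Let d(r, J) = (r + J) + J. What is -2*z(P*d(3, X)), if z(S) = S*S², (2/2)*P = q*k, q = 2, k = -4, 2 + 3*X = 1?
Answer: 351232/27 ≈ 13009.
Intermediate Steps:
X = -⅓ (X = -⅔ + (⅓)*1 = -⅔ + ⅓ = -⅓ ≈ -0.33333)
d(r, J) = r + 2*J (d(r, J) = (J + r) + J = r + 2*J)
P = -8 (P = 2*(-4) = -8)
z(S) = S³
-2*z(P*d(3, X)) = -2*(-512*(3 + 2*(-⅓))³) = -2*(-512*(3 - ⅔)³) = -2*(-8*7/3)³ = -2*(-56/3)³ = -2*(-175616/27) = 351232/27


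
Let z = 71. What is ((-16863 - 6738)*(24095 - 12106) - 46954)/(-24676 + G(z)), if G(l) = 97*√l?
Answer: 634844707988/55294267 + 2495539661*√71/55294267 ≈ 11862.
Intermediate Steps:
((-16863 - 6738)*(24095 - 12106) - 46954)/(-24676 + G(z)) = ((-16863 - 6738)*(24095 - 12106) - 46954)/(-24676 + 97*√71) = (-23601*11989 - 46954)/(-24676 + 97*√71) = (-282952389 - 46954)/(-24676 + 97*√71) = -282999343/(-24676 + 97*√71)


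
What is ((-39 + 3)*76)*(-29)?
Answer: 79344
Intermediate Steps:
((-39 + 3)*76)*(-29) = -36*76*(-29) = -2736*(-29) = 79344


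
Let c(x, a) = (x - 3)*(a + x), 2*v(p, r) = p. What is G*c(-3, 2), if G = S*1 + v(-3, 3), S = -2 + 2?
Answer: -9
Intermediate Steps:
v(p, r) = p/2
c(x, a) = (-3 + x)*(a + x)
S = 0
G = -3/2 (G = 0*1 + (1/2)*(-3) = 0 - 3/2 = -3/2 ≈ -1.5000)
G*c(-3, 2) = -3*((-3)**2 - 3*2 - 3*(-3) + 2*(-3))/2 = -3*(9 - 6 + 9 - 6)/2 = -3/2*6 = -9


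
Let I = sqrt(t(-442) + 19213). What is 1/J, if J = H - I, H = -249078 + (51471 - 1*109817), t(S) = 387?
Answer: -1/307564 ≈ -3.2514e-6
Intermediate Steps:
I = 140 (I = sqrt(387 + 19213) = sqrt(19600) = 140)
H = -307424 (H = -249078 + (51471 - 109817) = -249078 - 58346 = -307424)
J = -307564 (J = -307424 - 1*140 = -307424 - 140 = -307564)
1/J = 1/(-307564) = -1/307564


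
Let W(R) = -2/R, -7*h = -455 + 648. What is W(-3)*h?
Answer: -386/21 ≈ -18.381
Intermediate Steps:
h = -193/7 (h = -(-455 + 648)/7 = -⅐*193 = -193/7 ≈ -27.571)
W(-3)*h = -2/(-3)*(-193/7) = -2*(-⅓)*(-193/7) = (⅔)*(-193/7) = -386/21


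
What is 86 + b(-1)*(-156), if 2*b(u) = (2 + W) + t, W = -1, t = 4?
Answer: -304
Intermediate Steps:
b(u) = 5/2 (b(u) = ((2 - 1) + 4)/2 = (1 + 4)/2 = (1/2)*5 = 5/2)
86 + b(-1)*(-156) = 86 + (5/2)*(-156) = 86 - 390 = -304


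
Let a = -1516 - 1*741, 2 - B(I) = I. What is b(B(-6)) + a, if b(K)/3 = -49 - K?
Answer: -2428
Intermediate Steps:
B(I) = 2 - I
b(K) = -147 - 3*K (b(K) = 3*(-49 - K) = -147 - 3*K)
a = -2257 (a = -1516 - 741 = -2257)
b(B(-6)) + a = (-147 - 3*(2 - 1*(-6))) - 2257 = (-147 - 3*(2 + 6)) - 2257 = (-147 - 3*8) - 2257 = (-147 - 24) - 2257 = -171 - 2257 = -2428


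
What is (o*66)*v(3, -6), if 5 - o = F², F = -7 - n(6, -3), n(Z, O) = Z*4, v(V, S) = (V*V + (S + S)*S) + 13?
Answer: -5931024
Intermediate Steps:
v(V, S) = 13 + V² + 2*S² (v(V, S) = (V² + (2*S)*S) + 13 = (V² + 2*S²) + 13 = 13 + V² + 2*S²)
n(Z, O) = 4*Z
F = -31 (F = -7 - 4*6 = -7 - 1*24 = -7 - 24 = -31)
o = -956 (o = 5 - 1*(-31)² = 5 - 1*961 = 5 - 961 = -956)
(o*66)*v(3, -6) = (-956*66)*(13 + 3² + 2*(-6)²) = -63096*(13 + 9 + 2*36) = -63096*(13 + 9 + 72) = -63096*94 = -5931024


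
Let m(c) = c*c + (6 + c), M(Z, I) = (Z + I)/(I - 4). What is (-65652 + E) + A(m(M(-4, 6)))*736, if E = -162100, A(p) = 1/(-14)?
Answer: -1594632/7 ≈ -2.2780e+5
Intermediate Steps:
M(Z, I) = (I + Z)/(-4 + I)
m(c) = 6 + c + c**2 (m(c) = c**2 + (6 + c) = 6 + c + c**2)
A(p) = -1/14
(-65652 + E) + A(m(M(-4, 6)))*736 = (-65652 - 162100) - 1/14*736 = -227752 - 368/7 = -1594632/7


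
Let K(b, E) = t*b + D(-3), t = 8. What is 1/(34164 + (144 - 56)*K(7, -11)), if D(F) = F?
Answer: 1/38828 ≈ 2.5755e-5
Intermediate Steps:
K(b, E) = -3 + 8*b (K(b, E) = 8*b - 3 = -3 + 8*b)
1/(34164 + (144 - 56)*K(7, -11)) = 1/(34164 + (144 - 56)*(-3 + 8*7)) = 1/(34164 + 88*(-3 + 56)) = 1/(34164 + 88*53) = 1/(34164 + 4664) = 1/38828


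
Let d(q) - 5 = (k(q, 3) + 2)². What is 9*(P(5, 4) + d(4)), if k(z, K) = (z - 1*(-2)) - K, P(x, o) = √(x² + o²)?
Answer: 270 + 9*√41 ≈ 327.63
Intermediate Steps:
P(x, o) = √(o² + x²)
k(z, K) = 2 + z - K (k(z, K) = (z + 2) - K = (2 + z) - K = 2 + z - K)
d(q) = 5 + (1 + q)² (d(q) = 5 + ((2 + q - 1*3) + 2)² = 5 + ((2 + q - 3) + 2)² = 5 + ((-1 + q) + 2)² = 5 + (1 + q)²)
9*(P(5, 4) + d(4)) = 9*(√(4² + 5²) + (5 + (1 + 4)²)) = 9*(√(16 + 25) + (5 + 5²)) = 9*(√41 + (5 + 25)) = 9*(√41 + 30) = 9*(30 + √41) = 270 + 9*√41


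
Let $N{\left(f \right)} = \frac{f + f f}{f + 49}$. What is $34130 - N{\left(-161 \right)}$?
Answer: $34360$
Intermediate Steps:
$N{\left(f \right)} = \frac{f + f^{2}}{49 + f}$
$34130 - N{\left(-161 \right)} = 34130 - - \frac{161 \left(1 - 161\right)}{49 - 161} = 34130 - \left(-161\right) \frac{1}{-112} \left(-160\right) = 34130 - \left(-161\right) \left(- \frac{1}{112}\right) \left(-160\right) = 34130 - -230 = 34130 + 230 = 34360$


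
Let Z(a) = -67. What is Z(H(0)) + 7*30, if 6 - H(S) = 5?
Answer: 143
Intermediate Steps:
H(S) = 1 (H(S) = 6 - 1*5 = 6 - 5 = 1)
Z(H(0)) + 7*30 = -67 + 7*30 = -67 + 210 = 143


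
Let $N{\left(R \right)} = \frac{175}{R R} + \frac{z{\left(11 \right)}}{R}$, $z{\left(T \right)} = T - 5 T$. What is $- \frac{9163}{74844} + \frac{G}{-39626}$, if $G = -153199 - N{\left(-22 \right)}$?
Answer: $\frac{17447743763}{4660493112} \approx 3.7438$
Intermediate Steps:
$z{\left(T \right)} = - 4 T$
$N{\left(R \right)} = - \frac{44}{R} + \frac{175}{R^{2}}$ ($N{\left(R \right)} = \frac{175}{R R} + \frac{\left(-4\right) 11}{R} = \frac{175}{R^{2}} - \frac{44}{R} = - \frac{44}{R} + \frac{175}{R^{2}}$)
$G = - \frac{74149459}{484}$ ($G = -153199 - \frac{175 - -968}{484} = -153199 - \frac{175 + 968}{484} = -153199 - \frac{1}{484} \cdot 1143 = -153199 - \frac{1143}{484} = - \frac{74149459}{484} \approx -1.532 \cdot 10^{5}$)
$- \frac{9163}{74844} + \frac{G}{-39626} = - \frac{9163}{74844} - \frac{74149459}{484 \left(-39626\right)} = \left(-9163\right) \frac{1}{74844} - - \frac{74149459}{19178984} = - \frac{119}{972} + \frac{74149459}{19178984} = \frac{17447743763}{4660493112}$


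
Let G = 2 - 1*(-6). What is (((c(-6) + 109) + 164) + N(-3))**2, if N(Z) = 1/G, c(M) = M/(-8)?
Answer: 4800481/64 ≈ 75008.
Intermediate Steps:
c(M) = -M/8 (c(M) = M*(-1/8) = -M/8)
G = 8 (G = 2 + 6 = 8)
N(Z) = 1/8
(((c(-6) + 109) + 164) + N(-3))**2 = (((-1/8*(-6) + 109) + 164) + 1/8)**2 = (((3/4 + 109) + 164) + 1/8)**2 = ((439/4 + 164) + 1/8)**2 = (1095/4 + 1/8)**2 = (2191/8)**2 = 4800481/64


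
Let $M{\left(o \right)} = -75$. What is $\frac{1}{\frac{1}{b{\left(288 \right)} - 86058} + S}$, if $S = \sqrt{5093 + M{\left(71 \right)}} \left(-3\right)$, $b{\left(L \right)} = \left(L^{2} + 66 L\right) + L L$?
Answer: $- \frac{98838}{441185330919527} - \frac{29306850732 \sqrt{5018}}{441185330919527} \approx -0.0047056$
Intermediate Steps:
$b{\left(L \right)} = 2 L^{2} + 66 L$ ($b{\left(L \right)} = \left(L^{2} + 66 L\right) + L^{2} = 2 L^{2} + 66 L$)
$S = - 3 \sqrt{5018}$ ($S = \sqrt{5093 - 75} \left(-3\right) = \sqrt{5018} \left(-3\right) = - 3 \sqrt{5018} \approx -212.51$)
$\frac{1}{\frac{1}{b{\left(288 \right)} - 86058} + S} = \frac{1}{\frac{1}{2 \cdot 288 \left(33 + 288\right) - 86058} - 3 \sqrt{5018}} = \frac{1}{\frac{1}{2 \cdot 288 \cdot 321 - 86058} - 3 \sqrt{5018}} = \frac{1}{\frac{1}{184896 - 86058} - 3 \sqrt{5018}} = \frac{1}{\frac{1}{98838} - 3 \sqrt{5018}}$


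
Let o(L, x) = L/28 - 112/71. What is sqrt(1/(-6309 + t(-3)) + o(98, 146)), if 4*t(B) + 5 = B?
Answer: sqrt(1543872943282)/896162 ≈ 1.3865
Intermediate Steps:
o(L, x) = -112/71 + L/28 (o(L, x) = L*(1/28) - 112*1/71 = L/28 - 112/71 = -112/71 + L/28)
t(B) = -5/4 + B/4
sqrt(1/(-6309 + t(-3)) + o(98, 146)) = sqrt(1/(-6309 + (-5/4 + (1/4)*(-3))) + (-112/71 + (1/28)*98)) = sqrt(1/(-6309 + (-5/4 - 3/4)) + (-112/71 + 7/2)) = sqrt(1/(-6309 - 2) + 273/142) = sqrt(1/(-6311) + 273/142) = sqrt(-1/6311 + 273/142) = sqrt(1722761/896162) = sqrt(1543872943282)/896162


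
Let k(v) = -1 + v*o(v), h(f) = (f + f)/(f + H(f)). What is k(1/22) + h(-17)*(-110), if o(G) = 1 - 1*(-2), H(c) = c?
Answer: -2439/22 ≈ -110.86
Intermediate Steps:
h(f) = 1 (h(f) = (f + f)/(f + f) = (2*f)/((2*f)) = (2*f)*(1/(2*f)) = 1)
o(G) = 3 (o(G) = 1 + 2 = 3)
k(v) = -1 + 3*v (k(v) = -1 + v*3 = -1 + 3*v)
k(1/22) + h(-17)*(-110) = (-1 + 3/22) + 1*(-110) = (-1 + 3*(1/22)) - 110 = (-1 + 3/22) - 110 = -19/22 - 110 = -2439/22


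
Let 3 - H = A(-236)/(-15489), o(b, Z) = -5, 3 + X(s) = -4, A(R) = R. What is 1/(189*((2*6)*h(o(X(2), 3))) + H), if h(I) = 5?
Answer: 15489/175691491 ≈ 8.8160e-5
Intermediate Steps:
X(s) = -7 (X(s) = -3 - 4 = -7)
H = 46231/15489 (H = 3 - (-236)/(-15489) = 3 - (-236)*(-1)/15489 = 3 - 1*236/15489 = 3 - 236/15489 = 46231/15489 ≈ 2.9848)
1/(189*((2*6)*h(o(X(2), 3))) + H) = 1/(189*((2*6)*5) + 46231/15489) = 1/(189*(12*5) + 46231/15489) = 1/(189*60 + 46231/15489) = 1/(11340 + 46231/15489) = 1/(175691491/15489) = 15489/175691491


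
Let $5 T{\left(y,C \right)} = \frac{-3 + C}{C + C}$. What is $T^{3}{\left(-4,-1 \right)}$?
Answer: $\frac{8}{125} \approx 0.064$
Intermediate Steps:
$T{\left(y,C \right)} = \frac{-3 + C}{10 C}$ ($T{\left(y,C \right)} = \frac{\left(-3 + C\right) \frac{1}{C + C}}{5} = \frac{\left(-3 + C\right) \frac{1}{2 C}}{5} = \frac{\frac{1}{2} \frac{1}{C} \left(-3 + C\right)}{5} = \frac{-3 + C}{10 C}$)
$T^{3}{\left(-4,-1 \right)} = \left(\frac{-3 - 1}{10 \left(-1\right)}\right)^{3} = \left(\frac{1}{10} \left(-1\right) \left(-4\right)\right)^{3} = \left(\frac{2}{5}\right)^{3} = \frac{8}{125}$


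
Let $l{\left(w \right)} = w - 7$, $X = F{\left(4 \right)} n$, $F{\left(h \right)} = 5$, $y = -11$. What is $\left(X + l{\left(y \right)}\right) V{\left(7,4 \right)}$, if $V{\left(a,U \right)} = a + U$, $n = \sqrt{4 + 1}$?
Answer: $-198 + 55 \sqrt{5} \approx -75.016$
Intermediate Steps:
$n = \sqrt{5} \approx 2.2361$
$V{\left(a,U \right)} = U + a$
$X = 5 \sqrt{5} \approx 11.18$
$l{\left(w \right)} = -7 + w$ ($l{\left(w \right)} = w - 7 = -7 + w$)
$\left(X + l{\left(y \right)}\right) V{\left(7,4 \right)} = \left(5 \sqrt{5} - 18\right) \left(4 + 7\right) = \left(5 \sqrt{5} - 18\right) 11 = \left(-18 + 5 \sqrt{5}\right) 11 = -198 + 55 \sqrt{5}$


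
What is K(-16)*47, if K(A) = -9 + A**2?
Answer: 11609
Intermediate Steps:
K(-16)*47 = (-9 + (-16)**2)*47 = (-9 + 256)*47 = 247*47 = 11609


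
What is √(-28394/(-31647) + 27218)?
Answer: 2*√6815153284170/31647 ≈ 164.98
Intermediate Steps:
√(-28394/(-31647) + 27218) = √(-28394*(-1/31647) + 27218) = √(28394/31647 + 27218) = √(861396440/31647) = 2*√6815153284170/31647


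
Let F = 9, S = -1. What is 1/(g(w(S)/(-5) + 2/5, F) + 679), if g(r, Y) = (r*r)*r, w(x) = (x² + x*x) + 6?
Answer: 125/84659 ≈ 0.0014765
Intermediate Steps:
w(x) = 6 + 2*x² (w(x) = (x² + x²) + 6 = 2*x² + 6 = 6 + 2*x²)
g(r, Y) = r³ (g(r, Y) = r²*r = r³)
1/(g(w(S)/(-5) + 2/5, F) + 679) = 1/(((6 + 2*(-1)²)/(-5) + 2/5)³ + 679) = 1/(((6 + 2*1)*(-⅕) + 2*(⅕))³ + 679) = 1/(((6 + 2)*(-⅕) + ⅖)³ + 679) = 1/((8*(-⅕) + ⅖)³ + 679) = 1/((-8/5 + ⅖)³ + 679) = 1/((-6/5)³ + 679) = 1/(-216/125 + 679) = 1/(84659/125) = 125/84659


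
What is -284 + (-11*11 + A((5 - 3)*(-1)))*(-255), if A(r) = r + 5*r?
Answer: 33631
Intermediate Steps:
A(r) = 6*r
-284 + (-11*11 + A((5 - 3)*(-1)))*(-255) = -284 + (-11*11 + 6*((5 - 3)*(-1)))*(-255) = -284 + (-121 + 6*(2*(-1)))*(-255) = -284 + (-121 + 6*(-2))*(-255) = -284 + (-121 - 12)*(-255) = -284 - 133*(-255) = -284 + 33915 = 33631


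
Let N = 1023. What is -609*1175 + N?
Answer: -714552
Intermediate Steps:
-609*1175 + N = -609*1175 + 1023 = -715575 + 1023 = -714552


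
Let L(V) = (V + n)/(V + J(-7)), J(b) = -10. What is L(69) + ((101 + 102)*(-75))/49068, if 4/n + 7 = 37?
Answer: 47777/55460 ≈ 0.86147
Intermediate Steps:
n = 2/15 (n = 4/(-7 + 37) = 4/30 = 4*(1/30) = 2/15 ≈ 0.13333)
L(V) = (2/15 + V)/(-10 + V) (L(V) = (V + 2/15)/(V - 10) = (2/15 + V)/(-10 + V))
L(69) + ((101 + 102)*(-75))/49068 = (2/15 + 69)/(-10 + 69) + ((101 + 102)*(-75))/49068 = (1037/15)/59 + (203*(-75))*(1/49068) = (1/59)*(1037/15) - 15225*1/49068 = 1037/885 - 175/564 = 47777/55460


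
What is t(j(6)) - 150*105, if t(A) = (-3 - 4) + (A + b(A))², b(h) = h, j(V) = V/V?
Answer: -15753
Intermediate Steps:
j(V) = 1
t(A) = -7 + 4*A² (t(A) = (-3 - 4) + (A + A)² = -7 + (2*A)² = -7 + 4*A²)
t(j(6)) - 150*105 = (-7 + 4*1²) - 150*105 = (-7 + 4*1) - 15750 = (-7 + 4) - 15750 = -3 - 15750 = -15753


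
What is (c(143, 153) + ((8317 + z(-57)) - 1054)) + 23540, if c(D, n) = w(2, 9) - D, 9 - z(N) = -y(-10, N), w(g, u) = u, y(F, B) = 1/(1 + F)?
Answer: 276101/9 ≈ 30678.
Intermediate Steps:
z(N) = 80/9 (z(N) = 9 - (-1)/(1 - 10) = 9 - (-1)/(-9) = 9 - (-1)*(-1)/9 = 9 - 1*⅑ = 9 - ⅑ = 80/9)
c(D, n) = 9 - D
(c(143, 153) + ((8317 + z(-57)) - 1054)) + 23540 = ((9 - 1*143) + ((8317 + 80/9) - 1054)) + 23540 = ((9 - 143) + (74933/9 - 1054)) + 23540 = (-134 + 65447/9) + 23540 = 64241/9 + 23540 = 276101/9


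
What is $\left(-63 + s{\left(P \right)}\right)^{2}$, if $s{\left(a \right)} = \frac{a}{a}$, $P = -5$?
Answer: $3844$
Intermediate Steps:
$s{\left(a \right)} = 1$
$\left(-63 + s{\left(P \right)}\right)^{2} = \left(-63 + 1\right)^{2} = \left(-62\right)^{2} = 3844$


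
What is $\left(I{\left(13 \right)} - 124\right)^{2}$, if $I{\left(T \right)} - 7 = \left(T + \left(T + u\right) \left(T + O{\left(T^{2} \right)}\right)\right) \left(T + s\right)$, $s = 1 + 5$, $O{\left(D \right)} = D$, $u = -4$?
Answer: $976687504$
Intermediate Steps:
$s = 6$
$I{\left(T \right)} = 7 + \left(6 + T\right) \left(T + \left(-4 + T\right) \left(T + T^{2}\right)\right)$ ($I{\left(T \right)} = 7 + \left(T + \left(T - 4\right) \left(T + T^{2}\right)\right) \left(T + 6\right) = 7 + \left(T + \left(-4 + T\right) \left(T + T^{2}\right)\right) \left(6 + T\right) = 7 + \left(6 + T\right) \left(T + \left(-4 + T\right) \left(T + T^{2}\right)\right)$)
$\left(I{\left(13 \right)} - 124\right)^{2} = \left(\left(7 + 13^{4} - 21 \cdot 13^{2} - 234 + 3 \cdot 13^{3}\right) - 124\right)^{2} = \left(\left(7 + 28561 - 3549 - 234 + 3 \cdot 2197\right) - 124\right)^{2} = \left(\left(7 + 28561 - 3549 - 234 + 6591\right) - 124\right)^{2} = \left(31376 - 124\right)^{2} = 31252^{2} = 976687504$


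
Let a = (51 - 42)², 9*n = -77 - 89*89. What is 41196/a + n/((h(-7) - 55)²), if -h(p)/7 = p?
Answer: 26131/54 ≈ 483.91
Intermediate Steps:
h(p) = -7*p
n = -2666/3 (n = (-77 - 89*89)/9 = (-77 - 7921)/9 = (⅑)*(-7998) = -2666/3 ≈ -888.67)
a = 81 (a = 9² = 81)
41196/a + n/((h(-7) - 55)²) = 41196/81 - 2666/(3*(-7*(-7) - 55)²) = 41196*(1/81) - 2666/(3*(49 - 55)²) = 13732/27 - 2666/(3*((-6)²)) = 13732/27 - 2666/3/36 = 13732/27 - 2666/3*1/36 = 13732/27 - 1333/54 = 26131/54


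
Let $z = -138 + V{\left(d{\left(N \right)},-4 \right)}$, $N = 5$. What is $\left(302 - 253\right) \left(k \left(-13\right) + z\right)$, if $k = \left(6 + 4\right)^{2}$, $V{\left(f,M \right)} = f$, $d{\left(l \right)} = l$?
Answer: $-70217$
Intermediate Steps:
$k = 100$ ($k = 10^{2} = 100$)
$z = -133$ ($z = -138 + 5 = -133$)
$\left(302 - 253\right) \left(k \left(-13\right) + z\right) = \left(302 - 253\right) \left(100 \left(-13\right) - 133\right) = 49 \left(-1300 - 133\right) = 49 \left(-1433\right) = -70217$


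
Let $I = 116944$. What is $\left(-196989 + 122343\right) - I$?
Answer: $-191590$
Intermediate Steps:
$\left(-196989 + 122343\right) - I = \left(-196989 + 122343\right) - 116944 = -74646 - 116944 = -191590$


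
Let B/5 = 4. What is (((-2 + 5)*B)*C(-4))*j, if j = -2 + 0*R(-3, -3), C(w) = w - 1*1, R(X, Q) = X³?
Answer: 600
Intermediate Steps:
B = 20 (B = 5*4 = 20)
C(w) = -1 + w (C(w) = w - 1 = -1 + w)
j = -2 (j = -2 + 0*(-3)³ = -2 + 0*(-27) = -2 + 0 = -2)
(((-2 + 5)*B)*C(-4))*j = (((-2 + 5)*20)*(-1 - 4))*(-2) = ((3*20)*(-5))*(-2) = (60*(-5))*(-2) = -300*(-2) = 600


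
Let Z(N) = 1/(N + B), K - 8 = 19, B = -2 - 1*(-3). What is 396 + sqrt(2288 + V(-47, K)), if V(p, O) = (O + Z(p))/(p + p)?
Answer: 396 + 21*sqrt(24247911)/2162 ≈ 443.83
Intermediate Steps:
B = 1 (B = -2 + 3 = 1)
K = 27 (K = 8 + 19 = 27)
Z(N) = 1/(1 + N) (Z(N) = 1/(N + 1) = 1/(1 + N))
V(p, O) = (O + 1/(1 + p))/(2*p) (V(p, O) = (O + 1/(1 + p))/(p + p) = (O + 1/(1 + p))/((2*p)) = (O + 1/(1 + p))*(1/(2*p)) = (O + 1/(1 + p))/(2*p))
396 + sqrt(2288 + V(-47, K)) = 396 + sqrt(2288 + (1/2)*(1 + 27*(1 - 47))/(-47*(1 - 47))) = 396 + sqrt(2288 + (1/2)*(-1/47)*(1 + 27*(-46))/(-46)) = 396 + sqrt(2288 + (1/2)*(-1/47)*(-1/46)*(1 - 1242)) = 396 + sqrt(2288 + (1/2)*(-1/47)*(-1/46)*(-1241)) = 396 + sqrt(2288 - 1241/4324) = 396 + sqrt(9892071/4324) = 396 + 21*sqrt(24247911)/2162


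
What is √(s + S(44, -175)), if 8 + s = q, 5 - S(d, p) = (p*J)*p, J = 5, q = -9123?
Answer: I*√162251 ≈ 402.8*I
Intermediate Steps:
S(d, p) = 5 - 5*p² (S(d, p) = 5 - p*5*p = 5 - 5*p*p = 5 - 5*p²)
s = -9131 (s = -8 - 9123 = -9131)
√(s + S(44, -175)) = √(-9131 + (5 - 5*(-175)²)) = √(-9131 + (5 - 5*30625)) = √(-9131 + (5 - 153125)) = √(-9131 - 153120) = √(-162251) = I*√162251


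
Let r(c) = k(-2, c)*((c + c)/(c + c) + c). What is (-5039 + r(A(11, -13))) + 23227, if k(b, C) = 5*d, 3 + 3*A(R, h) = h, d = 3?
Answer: 18123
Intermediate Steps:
A(R, h) = -1 + h/3
k(b, C) = 15 (k(b, C) = 5*3 = 15)
r(c) = 15 + 15*c (r(c) = 15*((c + c)/(c + c) + c) = 15*((2*c)/((2*c)) + c) = 15*((2*c)*(1/(2*c)) + c) = 15*(1 + c) = 15 + 15*c)
(-5039 + r(A(11, -13))) + 23227 = (-5039 + (15 + 15*(-1 + (1/3)*(-13)))) + 23227 = (-5039 + (15 + 15*(-1 - 13/3))) + 23227 = (-5039 + (15 + 15*(-16/3))) + 23227 = (-5039 + (15 - 80)) + 23227 = (-5039 - 65) + 23227 = -5104 + 23227 = 18123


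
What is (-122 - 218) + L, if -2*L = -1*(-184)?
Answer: -432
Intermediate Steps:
L = -92 (L = -(-1)*(-184)/2 = -½*184 = -92)
(-122 - 218) + L = (-122 - 218) - 92 = -340 - 92 = -432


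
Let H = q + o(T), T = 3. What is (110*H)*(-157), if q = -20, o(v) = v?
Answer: 293590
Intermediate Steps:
H = -17 (H = -20 + 3 = -17)
(110*H)*(-157) = (110*(-17))*(-157) = -1870*(-157) = 293590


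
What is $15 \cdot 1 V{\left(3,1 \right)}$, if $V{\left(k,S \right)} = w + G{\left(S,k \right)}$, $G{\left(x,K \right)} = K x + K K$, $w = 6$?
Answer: $270$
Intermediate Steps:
$G{\left(x,K \right)} = K^{2} + K x$ ($G{\left(x,K \right)} = K x + K^{2} = K^{2} + K x$)
$V{\left(k,S \right)} = 6 + k \left(S + k\right)$ ($V{\left(k,S \right)} = 6 + k \left(k + S\right) = 6 + k \left(S + k\right)$)
$15 \cdot 1 V{\left(3,1 \right)} = 15 \cdot 1 \left(6 + 3 \left(1 + 3\right)\right) = 15 \left(6 + 3 \cdot 4\right) = 15 \left(6 + 12\right) = 15 \cdot 18 = 270$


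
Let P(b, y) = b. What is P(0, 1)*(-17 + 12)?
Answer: 0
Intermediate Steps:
P(0, 1)*(-17 + 12) = 0*(-17 + 12) = 0*(-5) = 0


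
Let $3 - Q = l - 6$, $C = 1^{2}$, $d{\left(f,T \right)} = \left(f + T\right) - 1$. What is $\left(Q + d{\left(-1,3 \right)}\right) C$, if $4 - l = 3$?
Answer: $9$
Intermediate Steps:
$l = 1$ ($l = 4 - 3 = 1$)
$d{\left(f,T \right)} = -1 + T + f$ ($d{\left(f,T \right)} = \left(T + f\right) - 1 = -1 + T + f$)
$C = 1$
$Q = 8$ ($Q = 3 - \left(1 - 6\right) = 3 - -5 = 3 + 5 = 8$)
$\left(Q + d{\left(-1,3 \right)}\right) C = \left(8 - -1\right) 1 = \left(8 + 1\right) 1 = 9 \cdot 1 = 9$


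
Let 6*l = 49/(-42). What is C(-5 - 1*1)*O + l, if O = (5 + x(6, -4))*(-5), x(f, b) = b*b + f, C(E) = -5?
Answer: 24293/36 ≈ 674.81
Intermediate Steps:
x(f, b) = f + b**2 (x(f, b) = b**2 + f = f + b**2)
l = -7/36 (l = (49/(-42))/6 = (49*(-1/42))/6 = (1/6)*(-7/6) = -7/36 ≈ -0.19444)
O = -135 (O = (5 + (6 + (-4)**2))*(-5) = (5 + (6 + 16))*(-5) = (5 + 22)*(-5) = 27*(-5) = -135)
C(-5 - 1*1)*O + l = -5*(-135) - 7/36 = 675 - 7/36 = 24293/36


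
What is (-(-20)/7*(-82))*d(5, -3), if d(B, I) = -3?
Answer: 4920/7 ≈ 702.86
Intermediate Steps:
(-(-20)/7*(-82))*d(5, -3) = (-(-20)/7*(-82))*(-3) = (-5*(-4/7)*(-82))*(-3) = ((20/7)*(-82))*(-3) = -1640/7*(-3) = 4920/7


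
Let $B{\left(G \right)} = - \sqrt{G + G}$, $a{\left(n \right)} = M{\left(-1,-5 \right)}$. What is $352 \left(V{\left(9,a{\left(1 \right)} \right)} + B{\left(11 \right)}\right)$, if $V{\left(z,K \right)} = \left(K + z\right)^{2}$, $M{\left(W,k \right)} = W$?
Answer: $22528 - 352 \sqrt{22} \approx 20877.0$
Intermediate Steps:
$a{\left(n \right)} = -1$
$B{\left(G \right)} = - \sqrt{2} \sqrt{G}$ ($B{\left(G \right)} = - \sqrt{2 G} = - \sqrt{2} \sqrt{G}$)
$352 \left(V{\left(9,a{\left(1 \right)} \right)} + B{\left(11 \right)}\right) = 352 \left(\left(-1 + 9\right)^{2} - \sqrt{2} \sqrt{11}\right) = 352 \left(8^{2} - \sqrt{22}\right) = 352 \left(64 - \sqrt{22}\right) = 22528 - 352 \sqrt{22}$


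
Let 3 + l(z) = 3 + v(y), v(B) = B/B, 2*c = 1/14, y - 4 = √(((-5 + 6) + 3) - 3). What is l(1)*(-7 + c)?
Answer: -195/28 ≈ -6.9643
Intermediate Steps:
y = 5 (y = 4 + √(((-5 + 6) + 3) - 3) = 4 + √((1 + 3) - 3) = 4 + √(4 - 3) = 4 + √1 = 4 + 1 = 5)
c = 1/28 (c = (½)/14 = (½)*(1/14) = 1/28 ≈ 0.035714)
v(B) = 1
l(z) = 1 (l(z) = -3 + (3 + 1) = -3 + 4 = 1)
l(1)*(-7 + c) = 1*(-7 + 1/28) = 1*(-195/28) = -195/28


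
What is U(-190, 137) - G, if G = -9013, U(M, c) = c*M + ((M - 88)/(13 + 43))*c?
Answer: -495519/28 ≈ -17697.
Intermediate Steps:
U(M, c) = M*c + c*(-11/7 + M/56) (U(M, c) = M*c + ((-88 + M)/56)*c = M*c + ((-88 + M)*(1/56))*c = M*c + (-11/7 + M/56)*c = M*c + c*(-11/7 + M/56))
U(-190, 137) - G = (1/56)*137*(-88 + 57*(-190)) - 1*(-9013) = (1/56)*137*(-88 - 10830) + 9013 = (1/56)*137*(-10918) + 9013 = -747883/28 + 9013 = -495519/28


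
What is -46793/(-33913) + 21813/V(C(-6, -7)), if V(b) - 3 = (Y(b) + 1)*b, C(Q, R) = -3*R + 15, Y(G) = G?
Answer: 267404308/15091285 ≈ 17.719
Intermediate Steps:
C(Q, R) = 15 - 3*R
V(b) = 3 + b*(1 + b) (V(b) = 3 + (b + 1)*b = 3 + (1 + b)*b = 3 + b*(1 + b))
-46793/(-33913) + 21813/V(C(-6, -7)) = -46793/(-33913) + 21813/(3 + (15 - 3*(-7)) + (15 - 3*(-7))²) = -46793*(-1/33913) + 21813/(3 + (15 + 21) + (15 + 21)²) = 46793/33913 + 21813/(3 + 36 + 36²) = 46793/33913 + 21813/(3 + 36 + 1296) = 46793/33913 + 21813/1335 = 46793/33913 + 21813*(1/1335) = 46793/33913 + 7271/445 = 267404308/15091285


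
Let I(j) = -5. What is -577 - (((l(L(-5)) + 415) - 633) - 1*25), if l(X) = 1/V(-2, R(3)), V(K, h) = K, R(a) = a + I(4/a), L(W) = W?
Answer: -667/2 ≈ -333.50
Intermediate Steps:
R(a) = -5 + a (R(a) = a - 5 = -5 + a)
l(X) = -½ (l(X) = 1/(-2) = -½)
-577 - (((l(L(-5)) + 415) - 633) - 1*25) = -577 - (((-½ + 415) - 633) - 1*25) = -577 - ((829/2 - 633) - 25) = -577 - (-437/2 - 25) = -577 - 1*(-487/2) = -577 + 487/2 = -667/2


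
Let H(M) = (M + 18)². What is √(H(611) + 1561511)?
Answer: 4*√122322 ≈ 1399.0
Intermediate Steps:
H(M) = (18 + M)²
√(H(611) + 1561511) = √((18 + 611)² + 1561511) = √(629² + 1561511) = √(395641 + 1561511) = √1957152 = 4*√122322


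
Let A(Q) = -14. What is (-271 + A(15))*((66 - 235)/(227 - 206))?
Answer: 16055/7 ≈ 2293.6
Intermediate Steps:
(-271 + A(15))*((66 - 235)/(227 - 206)) = (-271 - 14)*((66 - 235)/(227 - 206)) = -(-48165)/21 = -285*(-169/21) = 16055/7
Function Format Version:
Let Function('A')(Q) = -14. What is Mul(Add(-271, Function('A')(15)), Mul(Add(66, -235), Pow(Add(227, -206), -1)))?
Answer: Rational(16055, 7) ≈ 2293.6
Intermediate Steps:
Mul(Add(-271, Function('A')(15)), Mul(Add(66, -235), Pow(Add(227, -206), -1))) = Mul(Add(-271, -14), Mul(Add(66, -235), Pow(Add(227, -206), -1))) = Mul(-285, Mul(-169, Pow(21, -1))) = Mul(-285, Mul(-169, Rational(1, 21))) = Mul(-285, Rational(-169, 21)) = Rational(16055, 7)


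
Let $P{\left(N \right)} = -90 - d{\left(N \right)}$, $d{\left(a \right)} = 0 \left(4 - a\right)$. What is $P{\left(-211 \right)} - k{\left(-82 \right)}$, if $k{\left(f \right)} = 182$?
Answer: $-272$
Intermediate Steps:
$d{\left(a \right)} = 0$
$P{\left(N \right)} = -90$ ($P{\left(N \right)} = -90 - 0 = -90 + 0 = -90$)
$P{\left(-211 \right)} - k{\left(-82 \right)} = -90 - 182 = -272$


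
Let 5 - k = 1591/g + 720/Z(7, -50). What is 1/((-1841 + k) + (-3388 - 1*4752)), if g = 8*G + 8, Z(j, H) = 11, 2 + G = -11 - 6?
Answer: -1584/15888163 ≈ -9.9697e-5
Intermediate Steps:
G = -19 (G = -2 + (-11 - 6) = -2 - 17 = -19)
g = -144 (g = 8*(-19) + 8 = -152 + 8 = -144)
k = -78259/1584 (k = 5 - (1591/(-144) + 720/11) = 5 - (1591*(-1/144) + 720*(1/11)) = 5 - (-1591/144 + 720/11) = 5 - 1*86179/1584 = 5 - 86179/1584 = -78259/1584 ≈ -49.406)
1/((-1841 + k) + (-3388 - 1*4752)) = 1/((-1841 - 78259/1584) + (-3388 - 1*4752)) = 1/(-2994403/1584 + (-3388 - 4752)) = 1/(-2994403/1584 - 8140) = 1/(-15888163/1584) = -1584/15888163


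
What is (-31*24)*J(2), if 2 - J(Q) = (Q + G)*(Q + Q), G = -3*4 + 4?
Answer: -19344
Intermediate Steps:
G = -8 (G = -12 + 4 = -8)
J(Q) = 2 - 2*Q*(-8 + Q) (J(Q) = 2 - (Q - 8)*(Q + Q) = 2 - (-8 + Q)*2*Q = 2 - 2*Q*(-8 + Q))
(-31*24)*J(2) = (-31*24)*(2 - 2*2² + 16*2) = -744*(2 - 2*4 + 32) = -744*(2 - 8 + 32) = -744*26 = -19344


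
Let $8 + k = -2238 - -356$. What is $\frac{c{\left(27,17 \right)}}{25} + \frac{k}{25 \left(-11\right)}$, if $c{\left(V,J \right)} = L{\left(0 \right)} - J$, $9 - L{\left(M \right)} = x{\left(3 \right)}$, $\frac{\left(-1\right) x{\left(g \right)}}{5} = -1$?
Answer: $\frac{1747}{275} \approx 6.3527$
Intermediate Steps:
$x{\left(g \right)} = 5$ ($x{\left(g \right)} = \left(-5\right) \left(-1\right) = 5$)
$L{\left(M \right)} = 4$ ($L{\left(M \right)} = 9 - 5 = 4$)
$k = -1890$ ($k = -8 - 1882 = -1890$)
$c{\left(V,J \right)} = 4 - J$
$\frac{c{\left(27,17 \right)}}{25} + \frac{k}{25 \left(-11\right)} = \frac{4 - 17}{25} - \frac{1890}{25 \left(-11\right)} = \left(4 - 17\right) \frac{1}{25} - \frac{1890}{-275} = \left(-13\right) \frac{1}{25} - - \frac{378}{55} = - \frac{13}{25} + \frac{378}{55} = \frac{1747}{275}$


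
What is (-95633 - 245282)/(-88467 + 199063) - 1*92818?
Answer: -10265640443/110596 ≈ -92821.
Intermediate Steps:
(-95633 - 245282)/(-88467 + 199063) - 1*92818 = -340915/110596 - 92818 = -10265640443/110596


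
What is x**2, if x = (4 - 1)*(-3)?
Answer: 81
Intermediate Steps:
x = -9 (x = 3*(-3) = -9)
x**2 = (-9)**2 = 81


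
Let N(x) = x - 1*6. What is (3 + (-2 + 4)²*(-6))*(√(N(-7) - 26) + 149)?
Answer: -3129 - 21*I*√39 ≈ -3129.0 - 131.15*I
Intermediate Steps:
N(x) = -6 + x (N(x) = x - 6 = -6 + x)
(3 + (-2 + 4)²*(-6))*(√(N(-7) - 26) + 149) = (3 + (-2 + 4)²*(-6))*(√((-6 - 7) - 26) + 149) = (3 + 2²*(-6))*(√(-13 - 26) + 149) = (3 + 4*(-6))*(√(-39) + 149) = (3 - 24)*(I*√39 + 149) = -21*(149 + I*√39) = -3129 - 21*I*√39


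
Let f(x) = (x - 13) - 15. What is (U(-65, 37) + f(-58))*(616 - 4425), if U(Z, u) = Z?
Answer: 575159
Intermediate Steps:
f(x) = -28 + x (f(x) = (-13 + x) - 15 = -28 + x)
(U(-65, 37) + f(-58))*(616 - 4425) = (-65 + (-28 - 58))*(616 - 4425) = (-65 - 86)*(-3809) = -151*(-3809) = 575159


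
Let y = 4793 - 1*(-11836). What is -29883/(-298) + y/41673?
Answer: 416756567/4139518 ≈ 100.68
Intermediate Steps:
y = 16629 (y = 4793 + 11836 = 16629)
-29883/(-298) + y/41673 = -29883/(-298) + 16629/41673 = -29883*(-1/298) + 16629*(1/41673) = 29883/298 + 5543/13891 = 416756567/4139518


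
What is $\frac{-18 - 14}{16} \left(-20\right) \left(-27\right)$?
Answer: $-1080$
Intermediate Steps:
$\frac{-18 - 14}{16} \left(-20\right) \left(-27\right) = \left(-18 - 14\right) \frac{1}{16} \left(-20\right) \left(-27\right) = \left(-32\right) \frac{1}{16} \left(-20\right) \left(-27\right) = \left(-2\right) \left(-20\right) \left(-27\right) = 40 \left(-27\right) = -1080$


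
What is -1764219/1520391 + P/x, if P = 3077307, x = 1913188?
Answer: 434475748955/969597938836 ≈ 0.44810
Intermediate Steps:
-1764219/1520391 + P/x = -1764219/1520391 + 3077307/1913188 = -1764219*1/1520391 + 3077307*(1/1913188) = -588073/506797 + 3077307/1913188 = 434475748955/969597938836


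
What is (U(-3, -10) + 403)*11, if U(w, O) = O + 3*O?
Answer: 3993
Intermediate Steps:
U(w, O) = 4*O
(U(-3, -10) + 403)*11 = (4*(-10) + 403)*11 = (-40 + 403)*11 = 363*11 = 3993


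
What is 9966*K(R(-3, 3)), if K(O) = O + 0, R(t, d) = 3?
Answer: 29898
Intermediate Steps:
K(O) = O
9966*K(R(-3, 3)) = 9966*3 = 29898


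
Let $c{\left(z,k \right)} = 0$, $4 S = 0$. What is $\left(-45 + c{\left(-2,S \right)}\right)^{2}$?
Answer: $2025$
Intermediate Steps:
$S = 0$ ($S = \frac{1}{4} \cdot 0 = 0$)
$\left(-45 + c{\left(-2,S \right)}\right)^{2} = \left(-45 + 0\right)^{2} = \left(-45\right)^{2} = 2025$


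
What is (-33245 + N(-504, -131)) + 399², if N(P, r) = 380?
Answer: 126336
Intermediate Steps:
(-33245 + N(-504, -131)) + 399² = (-33245 + 380) + 399² = -32865 + 159201 = 126336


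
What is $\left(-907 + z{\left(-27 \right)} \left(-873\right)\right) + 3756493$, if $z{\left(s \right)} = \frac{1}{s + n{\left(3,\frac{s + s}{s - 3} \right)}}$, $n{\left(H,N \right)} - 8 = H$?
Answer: $\frac{60090249}{16} \approx 3.7556 \cdot 10^{6}$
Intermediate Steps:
$n{\left(H,N \right)} = 8 + H$
$z{\left(s \right)} = \frac{1}{11 + s}$ ($z{\left(s \right)} = \frac{1}{s + \left(8 + 3\right)} = \frac{1}{s + 11} = \frac{1}{11 + s}$)
$\left(-907 + z{\left(-27 \right)} \left(-873\right)\right) + 3756493 = \left(-907 + \frac{1}{11 - 27} \left(-873\right)\right) + 3756493 = \left(-907 + \frac{1}{-16} \left(-873\right)\right) + 3756493 = \left(-907 - - \frac{873}{16}\right) + 3756493 = \left(-907 + \frac{873}{16}\right) + 3756493 = - \frac{13639}{16} + 3756493 = \frac{60090249}{16}$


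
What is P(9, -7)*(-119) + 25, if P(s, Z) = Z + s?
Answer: -213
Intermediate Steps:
P(9, -7)*(-119) + 25 = (-7 + 9)*(-119) + 25 = 2*(-119) + 25 = -238 + 25 = -213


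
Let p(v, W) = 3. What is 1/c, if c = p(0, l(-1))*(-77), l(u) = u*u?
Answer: -1/231 ≈ -0.0043290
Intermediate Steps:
l(u) = u**2
c = -231 (c = 3*(-77) = -231)
1/c = 1/(-231) = -1/231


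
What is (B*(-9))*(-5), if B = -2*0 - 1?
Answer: -45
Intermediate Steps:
B = -1 (B = 0 - 1 = -1)
(B*(-9))*(-5) = -1*(-9)*(-5) = 9*(-5) = -45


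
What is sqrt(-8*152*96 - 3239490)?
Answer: 3*I*sqrt(372914) ≈ 1832.0*I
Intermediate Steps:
sqrt(-8*152*96 - 3239490) = sqrt(-1216*96 - 3239490) = sqrt(-116736 - 3239490) = sqrt(-3356226) = 3*I*sqrt(372914)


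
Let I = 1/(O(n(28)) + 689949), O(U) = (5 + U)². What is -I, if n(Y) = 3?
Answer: -1/690013 ≈ -1.4492e-6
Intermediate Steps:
I = 1/690013 (I = 1/((5 + 3)² + 689949) = 1/(8² + 689949) = 1/(64 + 689949) = 1/690013 ≈ 1.4492e-6)
-I = -1*1/690013 = -1/690013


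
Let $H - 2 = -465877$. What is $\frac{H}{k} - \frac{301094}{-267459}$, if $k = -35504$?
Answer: $\frac{135292503001}{9495864336} \approx 14.248$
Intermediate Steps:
$H = -465875$ ($H = 2 - 465877 = -465875$)
$\frac{H}{k} - \frac{301094}{-267459} = - \frac{465875}{-35504} - \frac{301094}{-267459} = \left(-465875\right) \left(- \frac{1}{35504}\right) - - \frac{301094}{267459} = \frac{465875}{35504} + \frac{301094}{267459} = \frac{135292503001}{9495864336}$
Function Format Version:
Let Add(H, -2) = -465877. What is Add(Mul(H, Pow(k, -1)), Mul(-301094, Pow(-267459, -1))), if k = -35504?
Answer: Rational(135292503001, 9495864336) ≈ 14.248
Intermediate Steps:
H = -465875 (H = Add(2, -465877) = -465875)
Add(Mul(H, Pow(k, -1)), Mul(-301094, Pow(-267459, -1))) = Add(Mul(-465875, Pow(-35504, -1)), Mul(-301094, Pow(-267459, -1))) = Add(Mul(-465875, Rational(-1, 35504)), Mul(-301094, Rational(-1, 267459))) = Add(Rational(465875, 35504), Rational(301094, 267459)) = Rational(135292503001, 9495864336)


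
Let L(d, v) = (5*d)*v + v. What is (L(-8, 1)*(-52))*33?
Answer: 66924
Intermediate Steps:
L(d, v) = v + 5*d*v (L(d, v) = 5*d*v + v = v + 5*d*v)
(L(-8, 1)*(-52))*33 = ((1*(1 + 5*(-8)))*(-52))*33 = ((1*(1 - 40))*(-52))*33 = ((1*(-39))*(-52))*33 = -39*(-52)*33 = 2028*33 = 66924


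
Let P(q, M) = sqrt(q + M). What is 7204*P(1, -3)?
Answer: 7204*I*sqrt(2) ≈ 10188.0*I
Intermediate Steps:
P(q, M) = sqrt(M + q)
7204*P(1, -3) = 7204*sqrt(-3 + 1) = 7204*sqrt(-2) = 7204*(I*sqrt(2)) = 7204*I*sqrt(2)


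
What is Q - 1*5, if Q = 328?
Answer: 323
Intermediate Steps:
Q - 1*5 = 328 - 1*5 = 328 - 5 = 323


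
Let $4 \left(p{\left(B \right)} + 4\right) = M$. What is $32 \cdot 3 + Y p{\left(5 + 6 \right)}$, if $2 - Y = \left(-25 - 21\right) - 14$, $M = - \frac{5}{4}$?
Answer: $- \frac{1371}{8} \approx -171.38$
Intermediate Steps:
$M = - \frac{5}{4}$ ($M = \left(-5\right) \frac{1}{4} = - \frac{5}{4} \approx -1.25$)
$p{\left(B \right)} = - \frac{69}{16}$ ($p{\left(B \right)} = -4 + \frac{1}{4} \left(- \frac{5}{4}\right) = -4 - \frac{5}{16} = - \frac{69}{16}$)
$Y = 62$ ($Y = 2 - \left(\left(-25 - 21\right) - 14\right) = 2 - \left(-46 - 14\right) = 2 - -60 = 2 + 60 = 62$)
$32 \cdot 3 + Y p{\left(5 + 6 \right)} = 32 \cdot 3 + 62 \left(- \frac{69}{16}\right) = 96 - \frac{2139}{8} = - \frac{1371}{8}$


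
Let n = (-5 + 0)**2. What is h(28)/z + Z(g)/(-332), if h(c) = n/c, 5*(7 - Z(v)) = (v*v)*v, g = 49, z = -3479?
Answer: 2864243367/40425980 ≈ 70.852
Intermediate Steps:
n = 25 (n = (-5)**2 = 25)
Z(v) = 7 - v**3/5 (Z(v) = 7 - v*v*v/5 = 7 - v**2*v/5 = 7 - v**3/5)
h(c) = 25/c
h(28)/z + Z(g)/(-332) = (25/28)/(-3479) + (7 - 1/5*49**3)/(-332) = (25*(1/28))*(-1/3479) + (7 - 1/5*117649)*(-1/332) = (25/28)*(-1/3479) + (7 - 117649/5)*(-1/332) = -25/97412 - 117614/5*(-1/332) = -25/97412 + 58807/830 = 2864243367/40425980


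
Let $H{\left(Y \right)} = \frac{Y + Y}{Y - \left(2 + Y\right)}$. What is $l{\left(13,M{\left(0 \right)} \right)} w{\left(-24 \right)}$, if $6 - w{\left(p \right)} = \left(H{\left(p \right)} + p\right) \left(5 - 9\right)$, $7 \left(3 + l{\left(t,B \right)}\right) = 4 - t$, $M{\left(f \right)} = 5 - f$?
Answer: $- \frac{180}{7} \approx -25.714$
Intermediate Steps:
$H{\left(Y \right)} = - Y$ ($H{\left(Y \right)} = \frac{2 Y}{-2} = 2 Y \left(- \frac{1}{2}\right) = - Y$)
$l{\left(t,B \right)} = - \frac{17}{7} - \frac{t}{7}$ ($l{\left(t,B \right)} = -3 + \frac{4 - t}{7} = -3 - \left(- \frac{4}{7} + \frac{t}{7}\right) = - \frac{17}{7} - \frac{t}{7}$)
$w{\left(p \right)} = 6$ ($w{\left(p \right)} = 6 - \left(- p + p\right) \left(5 - 9\right) = 6 - 0 \left(-4\right) = 6 - 0 = 6 + 0 = 6$)
$l{\left(13,M{\left(0 \right)} \right)} w{\left(-24 \right)} = \left(- \frac{17}{7} - \frac{13}{7}\right) 6 = \left(- \frac{30}{7}\right) 6 = - \frac{180}{7}$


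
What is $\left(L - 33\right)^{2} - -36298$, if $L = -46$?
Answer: $42539$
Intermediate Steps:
$\left(L - 33\right)^{2} - -36298 = \left(-46 - 33\right)^{2} - -36298 = \left(-79\right)^{2} + 36298 = 6241 + 36298 = 42539$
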